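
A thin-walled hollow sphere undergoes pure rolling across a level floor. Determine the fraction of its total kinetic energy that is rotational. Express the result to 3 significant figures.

fraction ≈ 0.400

For this body I = (2/3)MR², i.e. k = I/(MR²) = 2/3.
With ω = v/R, KE_trans = ½Mv² and KE_rot = ½Iω² = ½kMv², so KE_total = ½(1+k)Mv².
The rotational fraction is therefore k/(1+k) = (2/3)/1.667 ≈ 0.400.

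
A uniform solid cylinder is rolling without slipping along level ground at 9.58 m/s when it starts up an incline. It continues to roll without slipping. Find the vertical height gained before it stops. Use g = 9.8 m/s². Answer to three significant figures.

h ≈ 7.02 m

The moment of inertia is (1/2)MR², giving k ≡ I/(MR²) = 0.5.
Pure rolling means v = ωR; then KE = ½Mv² + ½I(v/R)² = ½(1+k)Mv² = (3/4)Mv².
All of this converts to potential energy at the highest point: (3/4)Mv₀² = Mgh.
Thus h = (1+k)v₀²/(2g) = 1.5 × 9.58² / (2 × 9.8) ≈ 7.02 m.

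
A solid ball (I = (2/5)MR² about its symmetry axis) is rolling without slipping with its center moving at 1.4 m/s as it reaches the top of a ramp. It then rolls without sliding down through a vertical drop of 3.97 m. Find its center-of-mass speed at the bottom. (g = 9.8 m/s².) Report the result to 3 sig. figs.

v ≈ 7.59 m/s

Here I = (2/5)MR², so the shape factor k = I/(MR²) = 0.4.
Rolling without slipping gives ω = v/R, so the total kinetic energy is ½Mv² + ½Iω² = ½(1+k)Mv² = (7/10)Mv².
Energy conservation: (7/10)Mv₀² + Mgh = (7/10)Mv², so v² = v₀² + 2gh/(1+k).
v = √(1.4² + 2×9.8×3.97/1.4) = √57.54 ≈ 7.59 m/s.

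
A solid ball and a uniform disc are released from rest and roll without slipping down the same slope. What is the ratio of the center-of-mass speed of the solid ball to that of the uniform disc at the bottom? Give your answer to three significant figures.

v_ratio ≈ 1.04

Each satisfies Mgh = ½(1+k)Mv² with k = I/(MR²), so v ∝ 1/√(1+k).
For the solid ball k = 0.4; for the uniform disc k = 0.5.
v₁/v₂ = √((1+k₂)/(1+k₁)) = √(1.5/1.4) ≈ 1.04.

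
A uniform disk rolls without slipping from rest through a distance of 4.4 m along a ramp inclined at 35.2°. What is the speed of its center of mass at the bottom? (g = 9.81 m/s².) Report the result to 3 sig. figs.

v ≈ 5.76 m/s

Here I = (1/2)MR², so the shape factor k = I/(MR²) = 0.5.
Since it rolls without slipping, ω = v/R and KE = ½Mv² + ½Iω² = ½(1+k)Mv² = (3/4)Mv².
The vertical drop is h = L sinθ = 4.4 × sin35.2° = 2.536 m.
Energy conservation: Mgh = (3/4)Mv², so v = √(2gh/(1+k)) = √(2 × 9.81 × 2.536 / 1.5) ≈ 5.76 m/s.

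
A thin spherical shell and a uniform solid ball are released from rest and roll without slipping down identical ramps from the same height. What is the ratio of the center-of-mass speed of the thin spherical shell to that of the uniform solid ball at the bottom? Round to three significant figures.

Each satisfies Mgh = ½(1+k)Mv² with k = I/(MR²), so v ∝ 1/√(1+k).
For the thin spherical shell k = 2/3; for the uniform solid ball k = 0.4.
v₁/v₂ = √((1+k₂)/(1+k₁)) = √(1.4/1.667) ≈ 0.917.

v_ratio ≈ 0.917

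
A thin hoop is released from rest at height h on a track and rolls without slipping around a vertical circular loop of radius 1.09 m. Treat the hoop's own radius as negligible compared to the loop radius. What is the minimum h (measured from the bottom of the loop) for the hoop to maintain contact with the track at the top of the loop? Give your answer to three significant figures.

Here I = MR², so the shape factor k = I/(MR²) = 1.
At the top, contact is just lost when gravity alone supplies the centripetal force: Mg = Mv_top²/r, i.e. v_top² = gr.
With ω = v/R, the kinetic energy at speed v is ½(1+k)Mv² = Mv².
Energy conservation from release (height h) to the top (height 2r): Mgh = Mg(2r) + M·gr.
Thus h_min = 2r + (1+k)r/2 = r(2 + 2/2) = 1.09 × 3 ≈ 3.27 m.

h_min ≈ 3.27 m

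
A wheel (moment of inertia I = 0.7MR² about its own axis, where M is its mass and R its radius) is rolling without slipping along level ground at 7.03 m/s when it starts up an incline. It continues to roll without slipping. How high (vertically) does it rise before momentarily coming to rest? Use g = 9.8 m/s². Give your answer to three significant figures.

The moment of inertia is 0.7MR², giving k ≡ I/(MR²) = 0.7.
Since it rolls without slipping, ω = v/R and KE = ½Mv² + ½Iω² = ½(1+k)Mv² = (17/20)Mv².
At the top the kinetic energy is zero, so (17/20)Mv₀² = Mgh.
Thus h = (1+k)v₀²/(2g) = 1.7 × 7.03² / (2 × 9.8) ≈ 4.29 m.

h ≈ 4.29 m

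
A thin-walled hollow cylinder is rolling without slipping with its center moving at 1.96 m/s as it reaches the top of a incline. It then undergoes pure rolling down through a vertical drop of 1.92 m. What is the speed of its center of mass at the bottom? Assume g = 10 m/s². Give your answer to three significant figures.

Here I = MR², so the shape factor k = I/(MR²) = 1.
Since it rolls without slipping, ω = v/R and KE = ½Mv² + ½Iω² = ½(1+k)Mv² = Mv².
Conserving energy between top and bottom: Mv² = Mv₀² + Mgh, hence v² = v₀² + 2gh/(1+k).
v = √(1.96² + 2×10×1.92/2) = √23.04 ≈ 4.80 m/s.

v ≈ 4.80 m/s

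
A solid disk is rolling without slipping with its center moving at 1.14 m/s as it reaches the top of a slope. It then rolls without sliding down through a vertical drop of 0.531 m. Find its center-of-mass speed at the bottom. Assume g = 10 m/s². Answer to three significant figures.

v ≈ 2.89 m/s

For this body I = (1/2)MR², i.e. k = I/(MR²) = 0.5.
Rolling without slipping gives ω = v/R, so the total kinetic energy is ½Mv² + ½Iω² = ½(1+k)Mv² = (3/4)Mv².
Conserving energy between top and bottom: (3/4)Mv² = (3/4)Mv₀² + Mgh, hence v² = v₀² + 2gh/(1+k).
v = √(1.14² + 2×10×0.531/1.5) = √8.38 ≈ 2.89 m/s.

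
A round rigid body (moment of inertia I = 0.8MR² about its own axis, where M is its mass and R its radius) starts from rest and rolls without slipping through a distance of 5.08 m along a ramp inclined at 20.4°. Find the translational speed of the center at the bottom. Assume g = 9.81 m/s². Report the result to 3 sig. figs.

v ≈ 4.39 m/s

Here I = 0.8MR², so the shape factor k = I/(MR²) = 0.8.
Since it rolls without slipping, ω = v/R and KE = ½Mv² + ½Iω² = ½(1+k)Mv² = (9/10)Mv².
The vertical drop is h = L sinθ = 5.08 × sin20.4° = 1.771 m.
Energy conservation: Mgh = (9/10)Mv², so v = √(2gh/(1+k)) = √(2 × 9.81 × 1.771 / 1.8) ≈ 4.39 m/s.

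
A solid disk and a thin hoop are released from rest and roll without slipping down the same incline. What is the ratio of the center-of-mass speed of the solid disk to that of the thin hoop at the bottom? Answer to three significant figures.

v_ratio ≈ 1.15

Each satisfies Mgh = ½(1+k)Mv² with k = I/(MR²), so v ∝ 1/√(1+k).
For the solid disk k = 0.5; for the thin hoop k = 1.
v₁/v₂ = √((1+k₂)/(1+k₁)) = √(2/1.5) ≈ 1.15.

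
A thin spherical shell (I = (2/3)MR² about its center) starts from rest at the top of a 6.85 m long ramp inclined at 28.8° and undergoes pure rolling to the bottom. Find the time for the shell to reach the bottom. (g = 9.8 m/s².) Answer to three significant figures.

t ≈ 2.20 s

The moment of inertia is (2/3)MR², giving k ≡ I/(MR²) = 2/3.
Newton's second law down the slope: Mg sinθ − f = Ma. The torque equation fR = Iα (with α = a/R) gives f = kMa.
Hence a = g sinθ/(1+k) = 9.8×sin28.8°/1.667 = 2.833 m/s².
With constant a from rest, t = √(2L/a) = √(2·6.85/2.833) ≈ 2.20 s.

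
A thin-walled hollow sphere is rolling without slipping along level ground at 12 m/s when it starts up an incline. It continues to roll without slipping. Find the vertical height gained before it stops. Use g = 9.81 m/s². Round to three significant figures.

h ≈ 12.2 m

Here I = (2/3)MR², so the shape factor k = I/(MR²) = 2/3.
Pure rolling means v = ωR; then KE = ½Mv² + ½I(v/R)² = ½(1+k)Mv² = (5/6)Mv².
All of this converts to potential energy at the highest point: (5/6)Mv₀² = Mgh.
Thus h = (1+k)v₀²/(2g) = 1.667 × 12² / (2 × 9.81) ≈ 12.2 m.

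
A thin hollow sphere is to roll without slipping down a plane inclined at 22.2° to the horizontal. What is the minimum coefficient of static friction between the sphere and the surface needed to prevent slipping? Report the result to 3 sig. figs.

μ_min ≈ 0.163

With I = (2/3)MR², the ratio k = I/(MR²) is 2/3.
Translational: Mg sinθ − f = Ma. Rotational about the CM: fR = Iα = kMRa, so f = kMa.
These give a = g sinθ/(1+k) and the required friction f = kMg sinθ/(1+k).
With N = Mg cosθ, the no-slip condition f ≤ μN gives μ_min = f/N = k tanθ/(1+k).
μ_min = (2/3) × tan22.2° / 1.667 ≈ 0.163.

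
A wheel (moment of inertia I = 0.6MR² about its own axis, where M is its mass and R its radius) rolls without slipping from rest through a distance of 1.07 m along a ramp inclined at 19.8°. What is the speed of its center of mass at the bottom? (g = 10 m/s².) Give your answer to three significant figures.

v ≈ 2.13 m/s

Here I = 0.6MR², so the shape factor k = I/(MR²) = 0.6.
Rolling without slipping gives ω = v/R, so the total kinetic energy is ½Mv² + ½Iω² = ½(1+k)Mv² = (4/5)Mv².
The vertical drop is h = L sinθ = 1.07 × sin19.8° = 0.3624 m.
Energy conservation: Mgh = (4/5)Mv², so v = √(2gh/(1+k)) = √(2 × 10 × 0.3624 / 1.6) ≈ 2.13 m/s.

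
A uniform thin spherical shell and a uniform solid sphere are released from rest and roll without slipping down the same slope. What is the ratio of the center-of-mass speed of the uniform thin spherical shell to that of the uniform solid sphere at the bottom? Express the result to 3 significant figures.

Each satisfies Mgh = ½(1+k)Mv² with k = I/(MR²), so v ∝ 1/√(1+k).
For the uniform thin spherical shell k = 2/3; for the uniform solid sphere k = 0.4.
v₁/v₂ = √((1+k₂)/(1+k₁)) = √(1.4/1.667) ≈ 0.917.

v_ratio ≈ 0.917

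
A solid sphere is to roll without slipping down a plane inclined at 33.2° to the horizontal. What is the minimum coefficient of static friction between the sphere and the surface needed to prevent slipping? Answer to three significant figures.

μ_min ≈ 0.187

The moment of inertia is (2/5)MR², giving k ≡ I/(MR²) = 0.4.
Newton's second law down the slope: Mg sinθ − f = Ma. The torque equation fR = Iα (with α = a/R) gives f = kMa.
These give a = g sinθ/(1+k) and the required friction f = kMg sinθ/(1+k).
The normal force is N = Mg cosθ, so μ_min = f/N = k tanθ/(1+k).
μ_min = 0.4 × tan33.2° / 1.4 ≈ 0.187.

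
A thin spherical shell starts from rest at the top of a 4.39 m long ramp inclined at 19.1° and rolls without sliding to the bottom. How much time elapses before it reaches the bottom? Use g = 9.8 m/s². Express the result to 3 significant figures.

For this body I = (2/3)MR², i.e. k = I/(MR²) = 2/3.
Translational: Mg sinθ − f = Ma. Rotational about the CM: fR = Iα = kMRa, so f = kMa.
Hence a = g sinθ/(1+k) = 9.8×sin19.1°/1.667 = 1.924 m/s².
Starting from rest, L = ½at², so t = √(2L/a) = √(2×4.39/1.924) ≈ 2.14 s.

t ≈ 2.14 s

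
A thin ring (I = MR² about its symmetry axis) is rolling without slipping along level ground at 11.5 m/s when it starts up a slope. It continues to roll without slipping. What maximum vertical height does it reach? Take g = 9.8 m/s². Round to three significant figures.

h ≈ 13.5 m

For this body I = MR², i.e. k = I/(MR²) = 1.
Rolling without slipping gives ω = v/R, so the total kinetic energy is ½Mv² + ½Iω² = ½(1+k)Mv² = Mv².
At the top the kinetic energy is zero, so Mv₀² = Mgh.
Thus h = (1+k)v₀²/(2g) = 2 × 11.5² / (2 × 9.8) ≈ 13.5 m.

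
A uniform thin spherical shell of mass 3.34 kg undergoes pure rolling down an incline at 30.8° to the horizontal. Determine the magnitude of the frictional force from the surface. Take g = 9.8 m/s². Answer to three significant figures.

For this body I = (2/3)MR², i.e. k = I/(MR²) = 2/3.
Along the incline Mg sinθ − f = Ma, and torque about the center fR = Iα = kMR²(a/R) gives f = kMa.
Combining, a = g sinθ/(1+k) and f = kMa = kMg sinθ/(1+k).
f = (2/3) × 3.34 × 9.8 × sin30.8° / 1.667 ≈ 6.70 N.

f ≈ 6.70 N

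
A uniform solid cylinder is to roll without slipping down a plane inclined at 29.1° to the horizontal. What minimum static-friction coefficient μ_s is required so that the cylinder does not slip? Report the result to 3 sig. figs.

The moment of inertia is (1/2)MR², giving k ≡ I/(MR²) = 0.5.
Along the incline Mg sinθ − f = Ma, and torque about the center fR = Iα = kMR²(a/R) gives f = kMa.
These give a = g sinθ/(1+k) and the required friction f = kMg sinθ/(1+k).
The normal force is N = Mg cosθ, so μ_min = f/N = k tanθ/(1+k).
μ_min = 0.5 × tan29.1° / 1.5 ≈ 0.186.

μ_min ≈ 0.186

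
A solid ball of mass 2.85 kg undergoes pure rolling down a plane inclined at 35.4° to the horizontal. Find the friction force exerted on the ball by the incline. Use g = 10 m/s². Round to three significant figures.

f ≈ 4.72 N

The moment of inertia is (2/5)MR², giving k ≡ I/(MR²) = 0.4.
Along the incline Mg sinθ − f = Ma, and torque about the center fR = Iα = kMR²(a/R) gives f = kMa.
Combining, a = g sinθ/(1+k) and f = kMa = kMg sinθ/(1+k).
f = 0.4 × 2.85 × 10 × sin35.4° / 1.4 ≈ 4.72 N.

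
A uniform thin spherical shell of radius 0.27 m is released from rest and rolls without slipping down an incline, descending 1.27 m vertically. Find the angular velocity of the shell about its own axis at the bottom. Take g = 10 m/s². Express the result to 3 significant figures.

ω ≈ 14.5 rad/s

For this body I = (2/3)MR², i.e. k = I/(MR²) = 2/3.
The rolling condition ω = v/R makes the rotational term ½I(v/R)² = ½kMv², so KE_total = ½(1+k)Mv² = (5/6)Mv².
Energy conservation Mgh = ½(1+k)Mv² gives v = √(2gh/(1+k)) = √(2 × 10 × 1.27 / 1.667) = 3.904 m/s.
The angular speed follows from ω = v/R = 3.904/0.27 ≈ 14.5 rad/s.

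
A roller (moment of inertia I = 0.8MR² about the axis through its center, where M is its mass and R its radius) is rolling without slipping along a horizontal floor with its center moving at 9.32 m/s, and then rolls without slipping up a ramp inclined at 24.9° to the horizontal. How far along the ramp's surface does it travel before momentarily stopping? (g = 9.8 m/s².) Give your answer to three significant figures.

d ≈ 18.9 m

The moment of inertia is 0.8MR², giving k ≡ I/(MR²) = 0.8.
Rolling without slipping gives ω = v/R, so the total kinetic energy is ½Mv² + ½Iω² = ½(1+k)Mv² = (9/10)Mv².
Setting this equal to Mgh gives the vertical rise h = (1+k)v₀²/(2g) = 1.8×9.32²/(2×9.8) = 7.977 m.
The distance along the slope is d = h/sinθ = 7.977/sin24.9° ≈ 18.9 m.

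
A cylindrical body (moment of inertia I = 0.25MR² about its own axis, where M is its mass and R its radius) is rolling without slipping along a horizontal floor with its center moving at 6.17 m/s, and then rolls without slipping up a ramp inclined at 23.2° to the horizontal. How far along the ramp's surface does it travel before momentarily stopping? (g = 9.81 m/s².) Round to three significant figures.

d ≈ 6.16 m

Here I = 0.25MR², so the shape factor k = I/(MR²) = 0.25.
Pure rolling means v = ωR; then KE = ½Mv² + ½I(v/R)² = ½(1+k)Mv² = (5/8)Mv².
Setting this equal to Mgh gives the vertical rise h = (1+k)v₀²/(2g) = 1.25×6.17²/(2×9.81) = 2.425 m.
Along the incline, d = h/sinθ = 2.425/sin23.2° ≈ 6.16 m.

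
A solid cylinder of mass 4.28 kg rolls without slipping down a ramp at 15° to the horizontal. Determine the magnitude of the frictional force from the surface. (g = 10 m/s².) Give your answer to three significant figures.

For this body I = (1/2)MR², i.e. k = I/(MR²) = 0.5.
Along the incline Mg sinθ − f = Ma, and torque about the center fR = Iα = kMR²(a/R) gives f = kMa.
Combining, a = g sinθ/(1+k) and f = kMa = kMg sinθ/(1+k).
f = 0.5 × 4.28 × 10 × sin15° / 1.5 ≈ 3.69 N.

f ≈ 3.69 N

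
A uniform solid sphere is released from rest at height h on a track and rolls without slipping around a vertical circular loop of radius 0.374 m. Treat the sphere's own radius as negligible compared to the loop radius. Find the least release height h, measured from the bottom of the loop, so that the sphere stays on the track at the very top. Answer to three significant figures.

With I = (2/5)MR², the ratio k = I/(MR²) is 0.4.
At the top, contact is just lost when gravity alone supplies the centripetal force: Mg = Mv_top²/r, i.e. v_top² = gr.
With ω = v/R, the kinetic energy at speed v is ½(1+k)Mv² = (7/10)Mv².
Energy conservation from release (height h) to the top (height 2r): Mgh = Mg(2r) + (7/10)M·gr.
Thus h_min = 2r + (1+k)r/2 = r(2 + 1.4/2) = 0.374 × 2.7 ≈ 1.01 m.

h_min ≈ 1.01 m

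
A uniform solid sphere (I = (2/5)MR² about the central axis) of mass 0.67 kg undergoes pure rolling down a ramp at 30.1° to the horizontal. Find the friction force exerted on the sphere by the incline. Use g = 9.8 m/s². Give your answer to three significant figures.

Here I = (2/5)MR², so the shape factor k = I/(MR²) = 0.4.
Newton's second law down the slope: Mg sinθ − f = Ma. The torque equation fR = Iα (with α = a/R) gives f = kMa.
Combining, a = g sinθ/(1+k) and f = kMa = kMg sinθ/(1+k).
f = 0.4 × 0.67 × 9.8 × sin30.1° / 1.4 ≈ 0.941 N.

f ≈ 0.941 N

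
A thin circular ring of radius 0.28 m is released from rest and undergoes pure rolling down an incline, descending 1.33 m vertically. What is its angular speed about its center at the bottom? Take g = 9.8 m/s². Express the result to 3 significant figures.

ω ≈ 12.9 rad/s

With I = MR², the ratio k = I/(MR²) is 1.
Rolling without slipping gives ω = v/R, so the total kinetic energy is ½Mv² + ½Iω² = ½(1+k)Mv² = Mv².
Energy conservation Mgh = ½(1+k)Mv² gives v = √(2gh/(1+k)) = √(2 × 9.8 × 1.33 / 2) = 3.61 m/s.
Then ω = v/R = 3.61 / 0.28 ≈ 12.9 rad/s.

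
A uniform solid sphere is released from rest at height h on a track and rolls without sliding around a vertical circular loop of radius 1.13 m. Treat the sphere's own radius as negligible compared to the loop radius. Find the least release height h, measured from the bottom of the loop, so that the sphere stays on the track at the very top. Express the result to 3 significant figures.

h_min ≈ 3.05 m

For this body I = (2/5)MR², i.e. k = I/(MR²) = 0.4.
At the top, contact is just lost when gravity alone supplies the centripetal force: Mg = Mv_top²/r, i.e. v_top² = gr.
With ω = v/R, the kinetic energy at speed v is ½(1+k)Mv² = (7/10)Mv².
Energy conservation from release (height h) to the top (height 2r): Mgh = Mg(2r) + (7/10)M·gr.
Thus h_min = 2r + (1+k)r/2 = r(2 + 1.4/2) = 1.13 × 2.7 ≈ 3.05 m.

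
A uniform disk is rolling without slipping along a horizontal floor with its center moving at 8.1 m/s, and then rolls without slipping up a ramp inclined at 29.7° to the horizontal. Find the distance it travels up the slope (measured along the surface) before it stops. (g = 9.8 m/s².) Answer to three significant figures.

d ≈ 10.1 m

For this body I = (1/2)MR², i.e. k = I/(MR²) = 0.5.
Since it rolls without slipping, ω = v/R and KE = ½Mv² + ½Iω² = ½(1+k)Mv² = (3/4)Mv².
Setting this equal to Mgh gives the vertical rise h = (1+k)v₀²/(2g) = 1.5×8.1²/(2×9.8) = 5.021 m.
Along the incline, d = h/sinθ = 5.021/sin29.7° ≈ 10.1 m.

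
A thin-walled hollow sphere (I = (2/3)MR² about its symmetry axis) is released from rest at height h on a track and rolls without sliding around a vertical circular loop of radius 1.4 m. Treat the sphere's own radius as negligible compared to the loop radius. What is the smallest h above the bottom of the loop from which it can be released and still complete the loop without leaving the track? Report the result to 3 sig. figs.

For this body I = (2/3)MR², i.e. k = I/(MR²) = 2/3.
At the top of the loop, the minimum-contact condition is Mg = Mv_top²/r, so v_top² = gr.
With ω = v/R, the kinetic energy at speed v is ½(1+k)Mv² = (5/6)Mv².
Energy conservation from release (height h) to the top (height 2r): Mgh = Mg(2r) + (5/6)M·gr.
Thus h_min = 2r + (1+k)r/2 = r(2 + 1.667/2) = 1.4 × 2.833 ≈ 3.97 m.

h_min ≈ 3.97 m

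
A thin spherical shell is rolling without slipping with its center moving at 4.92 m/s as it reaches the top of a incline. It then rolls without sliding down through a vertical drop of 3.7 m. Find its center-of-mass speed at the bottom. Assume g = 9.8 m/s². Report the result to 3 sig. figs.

For this body I = (2/3)MR², i.e. k = I/(MR²) = 2/3.
Pure rolling means v = ωR; then KE = ½Mv² + ½I(v/R)² = ½(1+k)Mv² = (5/6)Mv².
Energy conservation: (5/6)Mv₀² + Mgh = (5/6)Mv², so v² = v₀² + 2gh/(1+k).
v = √(4.92² + 2×9.8×3.7/1.667) = √67.72 ≈ 8.23 m/s.

v ≈ 8.23 m/s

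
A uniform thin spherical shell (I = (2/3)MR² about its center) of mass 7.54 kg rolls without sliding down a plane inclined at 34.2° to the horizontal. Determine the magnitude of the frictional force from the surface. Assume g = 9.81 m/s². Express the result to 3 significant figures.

For this body I = (2/3)MR², i.e. k = I/(MR²) = 2/3.
Translational: Mg sinθ − f = Ma. Rotational about the CM: fR = Iα = kMRa, so f = kMa.
Combining, a = g sinθ/(1+k) and f = kMa = kMg sinθ/(1+k).
f = (2/3) × 7.54 × 9.81 × sin34.2° / 1.667 ≈ 16.6 N.

f ≈ 16.6 N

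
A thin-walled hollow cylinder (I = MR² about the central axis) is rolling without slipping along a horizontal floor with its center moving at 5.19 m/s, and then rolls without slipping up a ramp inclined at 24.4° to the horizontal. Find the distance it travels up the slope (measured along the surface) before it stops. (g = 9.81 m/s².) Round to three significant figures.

With I = MR², the ratio k = I/(MR²) is 1.
Since it rolls without slipping, ω = v/R and KE = ½Mv² + ½Iω² = ½(1+k)Mv² = Mv².
Setting this equal to Mgh gives the vertical rise h = (1+k)v₀²/(2g) = 2×5.19²/(2×9.81) = 2.746 m.
Along the incline, d = h/sinθ = 2.746/sin24.4° ≈ 6.65 m.

d ≈ 6.65 m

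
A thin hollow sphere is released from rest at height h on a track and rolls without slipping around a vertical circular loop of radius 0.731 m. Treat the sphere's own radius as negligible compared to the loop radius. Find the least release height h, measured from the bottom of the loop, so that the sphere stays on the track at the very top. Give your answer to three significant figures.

h_min ≈ 2.07 m

For this body I = (2/3)MR², i.e. k = I/(MR²) = 2/3.
At the top of the loop, the minimum-contact condition is Mg = Mv_top²/r, so v_top² = gr.
With ω = v/R, the kinetic energy at speed v is ½(1+k)Mv² = (5/6)Mv².
Energy conservation from release (height h) to the top (height 2r): Mgh = Mg(2r) + (5/6)M·gr.
Thus h_min = 2r + (1+k)r/2 = r(2 + 1.667/2) = 0.731 × 2.833 ≈ 2.07 m.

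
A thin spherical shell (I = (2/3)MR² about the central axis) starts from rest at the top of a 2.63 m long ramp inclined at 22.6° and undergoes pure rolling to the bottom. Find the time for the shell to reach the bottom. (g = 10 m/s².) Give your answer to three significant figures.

t ≈ 1.51 s

With I = (2/3)MR², the ratio k = I/(MR²) is 2/3.
Newton's second law down the slope: Mg sinθ − f = Ma. The torque equation fR = Iα (with α = a/R) gives f = kMa.
Hence a = g sinθ/(1+k) = 10×sin22.6°/1.667 = 2.306 m/s².
With constant a from rest, t = √(2L/a) = √(2·2.63/2.306) ≈ 1.51 s.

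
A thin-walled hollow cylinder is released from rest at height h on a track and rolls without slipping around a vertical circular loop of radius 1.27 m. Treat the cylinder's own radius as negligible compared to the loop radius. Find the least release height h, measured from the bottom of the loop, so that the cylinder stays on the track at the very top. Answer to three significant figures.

h_min ≈ 3.81 m

The moment of inertia is MR², giving k ≡ I/(MR²) = 1.
At the top of the loop, the minimum-contact condition is Mg = Mv_top²/r, so v_top² = gr.
With ω = v/R, the kinetic energy at speed v is ½(1+k)Mv² = Mv².
Energy conservation from release (height h) to the top (height 2r): Mgh = Mg(2r) + M·gr.
Thus h_min = 2r + (1+k)r/2 = r(2 + 2/2) = 1.27 × 3 ≈ 3.81 m.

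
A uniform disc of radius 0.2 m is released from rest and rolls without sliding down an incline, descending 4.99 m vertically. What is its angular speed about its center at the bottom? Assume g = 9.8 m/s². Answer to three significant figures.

ω ≈ 40.4 rad/s

The moment of inertia is (1/2)MR², giving k ≡ I/(MR²) = 0.5.
The rolling condition ω = v/R makes the rotational term ½I(v/R)² = ½kMv², so KE_total = ½(1+k)Mv² = (3/4)Mv².
Energy conservation Mgh = ½(1+k)Mv² gives v = √(2gh/(1+k)) = √(2 × 9.8 × 4.99 / 1.5) = 8.075 m/s.
The angular speed follows from ω = v/R = 8.075/0.2 ≈ 40.4 rad/s.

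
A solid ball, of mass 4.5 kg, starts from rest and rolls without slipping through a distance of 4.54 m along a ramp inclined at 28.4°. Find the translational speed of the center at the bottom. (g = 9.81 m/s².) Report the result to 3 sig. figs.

Here I = (2/5)MR², so the shape factor k = I/(MR²) = 0.4.
Pure rolling means v = ωR; then KE = ½Mv² + ½I(v/R)² = ½(1+k)Mv² = (7/10)Mv².
The vertical drop is h = L sinθ = 4.54 × sin28.4° = 2.159 m.
Energy conservation: Mgh = (7/10)Mv², so v = √(2gh/(1+k)) = √(2 × 9.81 × 2.159 / 1.4) ≈ 5.50 m/s.

v ≈ 5.50 m/s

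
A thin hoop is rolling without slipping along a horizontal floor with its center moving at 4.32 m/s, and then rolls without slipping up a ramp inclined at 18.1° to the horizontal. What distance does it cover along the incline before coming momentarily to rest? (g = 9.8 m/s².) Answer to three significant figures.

d ≈ 6.13 m

For this body I = MR², i.e. k = I/(MR²) = 1.
Pure rolling means v = ωR; then KE = ½Mv² + ½I(v/R)² = ½(1+k)Mv² = Mv².
Setting this equal to Mgh gives the vertical rise h = (1+k)v₀²/(2g) = 2×4.32²/(2×9.8) = 1.904 m.
The distance along the slope is d = h/sinθ = 1.904/sin18.1° ≈ 6.13 m.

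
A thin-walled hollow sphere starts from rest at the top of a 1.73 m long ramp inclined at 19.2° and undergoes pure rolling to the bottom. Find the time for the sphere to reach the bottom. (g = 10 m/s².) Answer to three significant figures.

The moment of inertia is (2/3)MR², giving k ≡ I/(MR²) = 2/3.
Newton's second law down the slope: Mg sinθ − f = Ma. The torque equation fR = Iα (with α = a/R) gives f = kMa.
Hence a = g sinθ/(1+k) = 10×sin19.2°/1.667 = 1.973 m/s².
Starting from rest, L = ½at², so t = √(2L/a) = √(2×1.73/1.973) ≈ 1.32 s.

t ≈ 1.32 s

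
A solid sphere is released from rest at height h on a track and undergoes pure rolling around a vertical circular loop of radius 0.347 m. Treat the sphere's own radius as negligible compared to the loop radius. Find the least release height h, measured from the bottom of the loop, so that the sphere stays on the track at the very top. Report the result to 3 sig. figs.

With I = (2/5)MR², the ratio k = I/(MR²) is 0.4.
At the top of the loop, the minimum-contact condition is Mg = Mv_top²/r, so v_top² = gr.
With ω = v/R, the kinetic energy at speed v is ½(1+k)Mv² = (7/10)Mv².
Energy conservation from release (height h) to the top (height 2r): Mgh = Mg(2r) + (7/10)M·gr.
Thus h_min = 2r + (1+k)r/2 = r(2 + 1.4/2) = 0.347 × 2.7 ≈ 0.937 m.

h_min ≈ 0.937 m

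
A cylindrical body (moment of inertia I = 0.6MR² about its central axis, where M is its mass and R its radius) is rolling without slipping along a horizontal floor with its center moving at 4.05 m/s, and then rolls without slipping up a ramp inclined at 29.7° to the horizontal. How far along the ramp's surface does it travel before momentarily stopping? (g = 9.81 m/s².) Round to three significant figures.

The moment of inertia is 0.6MR², giving k ≡ I/(MR²) = 0.6.
Since it rolls without slipping, ω = v/R and KE = ½Mv² + ½Iω² = ½(1+k)Mv² = (4/5)Mv².
Setting this equal to Mgh gives the vertical rise h = (1+k)v₀²/(2g) = 1.6×4.05²/(2×9.81) = 1.338 m.
Along the incline, d = h/sinθ = 1.338/sin29.7° ≈ 2.70 m.

d ≈ 2.70 m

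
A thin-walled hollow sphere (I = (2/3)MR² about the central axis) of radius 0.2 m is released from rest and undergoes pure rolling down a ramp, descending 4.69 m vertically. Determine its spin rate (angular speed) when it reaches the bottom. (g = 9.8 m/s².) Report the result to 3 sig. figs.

The moment of inertia is (2/3)MR², giving k ≡ I/(MR²) = 2/3.
Since it rolls without slipping, ω = v/R and KE = ½Mv² + ½Iω² = ½(1+k)Mv² = (5/6)Mv².
Energy conservation Mgh = ½(1+k)Mv² gives v = √(2gh/(1+k)) = √(2 × 9.8 × 4.69 / 1.667) = 7.427 m/s.
Then ω = v/R = 7.427 / 0.2 ≈ 37.1 rad/s.

ω ≈ 37.1 rad/s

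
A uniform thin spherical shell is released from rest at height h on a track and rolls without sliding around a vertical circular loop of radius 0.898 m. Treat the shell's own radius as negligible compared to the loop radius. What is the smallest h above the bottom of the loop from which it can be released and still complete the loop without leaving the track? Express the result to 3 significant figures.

h_min ≈ 2.54 m

With I = (2/3)MR², the ratio k = I/(MR²) is 2/3.
At the top, contact is just lost when gravity alone supplies the centripetal force: Mg = Mv_top²/r, i.e. v_top² = gr.
With ω = v/R, the kinetic energy at speed v is ½(1+k)Mv² = (5/6)Mv².
Energy conservation from release (height h) to the top (height 2r): Mgh = Mg(2r) + (5/6)M·gr.
Thus h_min = 2r + (1+k)r/2 = r(2 + 1.667/2) = 0.898 × 2.833 ≈ 2.54 m.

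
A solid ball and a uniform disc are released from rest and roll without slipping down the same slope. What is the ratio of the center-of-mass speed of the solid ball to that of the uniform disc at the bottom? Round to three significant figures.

v_ratio ≈ 1.04

Each satisfies Mgh = ½(1+k)Mv² with k = I/(MR²), so v ∝ 1/√(1+k).
For the solid ball k = 0.4; for the uniform disc k = 0.5.
v₁/v₂ = √((1+k₂)/(1+k₁)) = √(1.5/1.4) ≈ 1.04.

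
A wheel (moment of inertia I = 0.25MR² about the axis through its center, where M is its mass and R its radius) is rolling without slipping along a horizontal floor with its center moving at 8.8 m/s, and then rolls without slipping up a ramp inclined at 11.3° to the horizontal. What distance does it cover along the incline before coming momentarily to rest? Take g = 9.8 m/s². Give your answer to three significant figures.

d ≈ 25.2 m

The moment of inertia is 0.25MR², giving k ≡ I/(MR²) = 0.25.
Rolling without slipping gives ω = v/R, so the total kinetic energy is ½Mv² + ½Iω² = ½(1+k)Mv² = (5/8)Mv².
Setting this equal to Mgh gives the vertical rise h = (1+k)v₀²/(2g) = 1.25×8.8²/(2×9.8) = 4.939 m.
The distance along the slope is d = h/sinθ = 4.939/sin11.3° ≈ 25.2 m.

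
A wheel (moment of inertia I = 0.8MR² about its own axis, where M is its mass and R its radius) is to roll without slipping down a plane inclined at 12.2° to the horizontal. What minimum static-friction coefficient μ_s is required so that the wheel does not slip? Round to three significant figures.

μ_min ≈ 0.0961

With I = 0.8MR², the ratio k = I/(MR²) is 0.8.
Along the incline Mg sinθ − f = Ma, and torque about the center fR = Iα = kMR²(a/R) gives f = kMa.
These give a = g sinθ/(1+k) and the required friction f = kMg sinθ/(1+k).
With N = Mg cosθ, the no-slip condition f ≤ μN gives μ_min = f/N = k tanθ/(1+k).
μ_min = 0.8 × tan12.2° / 1.8 ≈ 0.0961.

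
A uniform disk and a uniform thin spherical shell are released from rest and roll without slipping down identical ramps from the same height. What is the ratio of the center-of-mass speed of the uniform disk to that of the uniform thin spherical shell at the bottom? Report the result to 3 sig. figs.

v_ratio ≈ 1.05

Each satisfies Mgh = ½(1+k)Mv² with k = I/(MR²), so v ∝ 1/√(1+k).
For the uniform disk k = 0.5; for the uniform thin spherical shell k = 2/3.
v₁/v₂ = √((1+k₂)/(1+k₁)) = √(1.667/1.5) ≈ 1.05.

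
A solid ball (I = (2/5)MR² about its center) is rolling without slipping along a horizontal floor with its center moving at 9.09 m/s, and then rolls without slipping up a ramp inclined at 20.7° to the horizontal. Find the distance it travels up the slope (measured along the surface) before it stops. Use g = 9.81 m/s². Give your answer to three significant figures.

d ≈ 16.7 m

The moment of inertia is (2/5)MR², giving k ≡ I/(MR²) = 0.4.
The rolling condition ω = v/R makes the rotational term ½I(v/R)² = ½kMv², so KE_total = ½(1+k)Mv² = (7/10)Mv².
Setting this equal to Mgh gives the vertical rise h = (1+k)v₀²/(2g) = 1.4×9.09²/(2×9.81) = 5.896 m.
The distance along the slope is d = h/sinθ = 5.896/sin20.7° ≈ 16.7 m.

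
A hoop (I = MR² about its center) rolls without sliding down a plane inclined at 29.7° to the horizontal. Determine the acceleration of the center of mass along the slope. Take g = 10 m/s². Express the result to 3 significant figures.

The moment of inertia is MR², giving k ≡ I/(MR²) = 1.
Along the incline Mg sinθ − f = Ma, and torque about the center fR = Iα = kMR²(a/R) gives f = kMa.
Eliminating f: Mg sinθ = (1+k)Ma, so a = g sinθ/(1+k) = 10 × sin29.7° / 2 ≈ 2.48 m/s².

a ≈ 2.48 m/s²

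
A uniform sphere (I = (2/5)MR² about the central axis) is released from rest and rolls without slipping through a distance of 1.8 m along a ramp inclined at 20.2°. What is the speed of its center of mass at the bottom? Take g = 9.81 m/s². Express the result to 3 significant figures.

Here I = (2/5)MR², so the shape factor k = I/(MR²) = 0.4.
Since it rolls without slipping, ω = v/R and KE = ½Mv² + ½Iω² = ½(1+k)Mv² = (7/10)Mv².
The vertical drop is h = L sinθ = 1.8 × sin20.2° = 0.6215 m.
Setting Mgh = (7/10)Mv² gives v = √(2gh/(1+k)) = √(2·9.81·0.6215/1.4) ≈ 2.95 m/s.

v ≈ 2.95 m/s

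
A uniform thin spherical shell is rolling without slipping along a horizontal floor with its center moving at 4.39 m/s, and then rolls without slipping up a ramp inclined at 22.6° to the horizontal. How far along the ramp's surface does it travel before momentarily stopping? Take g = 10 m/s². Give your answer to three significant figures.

The moment of inertia is (2/3)MR², giving k ≡ I/(MR²) = 2/3.
Rolling without slipping gives ω = v/R, so the total kinetic energy is ½Mv² + ½Iω² = ½(1+k)Mv² = (5/6)Mv².
Setting this equal to Mgh gives the vertical rise h = (1+k)v₀²/(2g) = 1.667×4.39²/(2×10) = 1.606 m.
The distance along the slope is d = h/sinθ = 1.606/sin22.6° ≈ 4.18 m.

d ≈ 4.18 m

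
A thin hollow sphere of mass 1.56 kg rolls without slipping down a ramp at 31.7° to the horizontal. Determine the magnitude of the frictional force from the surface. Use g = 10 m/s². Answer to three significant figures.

For this body I = (2/3)MR², i.e. k = I/(MR²) = 2/3.
Translational: Mg sinθ − f = Ma. Rotational about the CM: fR = Iα = kMRa, so f = kMa.
Combining, a = g sinθ/(1+k) and f = kMa = kMg sinθ/(1+k).
f = (2/3) × 1.56 × 10 × sin31.7° / 1.667 ≈ 3.28 N.

f ≈ 3.28 N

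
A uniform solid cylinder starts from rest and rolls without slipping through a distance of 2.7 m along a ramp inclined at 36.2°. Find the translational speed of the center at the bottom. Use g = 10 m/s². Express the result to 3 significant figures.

v ≈ 4.61 m/s

For this body I = (1/2)MR², i.e. k = I/(MR²) = 0.5.
Since it rolls without slipping, ω = v/R and KE = ½Mv² + ½Iω² = ½(1+k)Mv² = (3/4)Mv².
The vertical drop is h = L sinθ = 2.7 × sin36.2° = 1.595 m.
Setting Mgh = (3/4)Mv² gives v = √(2gh/(1+k)) = √(2·10·1.595/1.5) ≈ 4.61 m/s.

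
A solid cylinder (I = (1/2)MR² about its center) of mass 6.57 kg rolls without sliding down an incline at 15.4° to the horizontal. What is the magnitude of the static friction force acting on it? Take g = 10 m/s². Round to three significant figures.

The moment of inertia is (1/2)MR², giving k ≡ I/(MR²) = 0.5.
Newton's second law down the slope: Mg sinθ − f = Ma. The torque equation fR = Iα (with α = a/R) gives f = kMa.
Combining, a = g sinθ/(1+k) and f = kMa = kMg sinθ/(1+k).
f = 0.5 × 6.57 × 10 × sin15.4° / 1.5 ≈ 5.82 N.

f ≈ 5.82 N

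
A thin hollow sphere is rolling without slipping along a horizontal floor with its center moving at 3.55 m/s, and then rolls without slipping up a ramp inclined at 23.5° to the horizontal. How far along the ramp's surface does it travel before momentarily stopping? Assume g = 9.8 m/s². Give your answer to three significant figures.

For this body I = (2/3)MR², i.e. k = I/(MR²) = 2/3.
Pure rolling means v = ωR; then KE = ½Mv² + ½I(v/R)² = ½(1+k)Mv² = (5/6)Mv².
Setting this equal to Mgh gives the vertical rise h = (1+k)v₀²/(2g) = 1.667×3.55²/(2×9.8) = 1.072 m.
Along the incline, d = h/sinθ = 1.072/sin23.5° ≈ 2.69 m.

d ≈ 2.69 m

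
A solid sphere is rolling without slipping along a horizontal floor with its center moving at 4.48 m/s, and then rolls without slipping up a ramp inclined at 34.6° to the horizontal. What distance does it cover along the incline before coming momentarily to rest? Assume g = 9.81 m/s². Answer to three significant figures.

For this body I = (2/5)MR², i.e. k = I/(MR²) = 0.4.
Pure rolling means v = ωR; then KE = ½Mv² + ½I(v/R)² = ½(1+k)Mv² = (7/10)Mv².
Setting this equal to Mgh gives the vertical rise h = (1+k)v₀²/(2g) = 1.4×4.48²/(2×9.81) = 1.432 m.
The distance along the slope is d = h/sinθ = 1.432/sin34.6° ≈ 2.52 m.

d ≈ 2.52 m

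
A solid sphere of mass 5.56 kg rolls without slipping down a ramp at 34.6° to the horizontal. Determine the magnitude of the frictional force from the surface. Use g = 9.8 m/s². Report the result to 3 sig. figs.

f ≈ 8.84 N

For this body I = (2/5)MR², i.e. k = I/(MR²) = 0.4.
Newton's second law down the slope: Mg sinθ − f = Ma. The torque equation fR = Iα (with α = a/R) gives f = kMa.
Combining, a = g sinθ/(1+k) and f = kMa = kMg sinθ/(1+k).
f = 0.4 × 5.56 × 9.8 × sin34.6° / 1.4 ≈ 8.84 N.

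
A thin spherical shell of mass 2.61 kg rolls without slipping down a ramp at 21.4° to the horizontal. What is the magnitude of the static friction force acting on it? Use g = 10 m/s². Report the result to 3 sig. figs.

f ≈ 3.81 N

The moment of inertia is (2/3)MR², giving k ≡ I/(MR²) = 2/3.
Along the incline Mg sinθ − f = Ma, and torque about the center fR = Iα = kMR²(a/R) gives f = kMa.
Combining, a = g sinθ/(1+k) and f = kMa = kMg sinθ/(1+k).
f = (2/3) × 2.61 × 10 × sin21.4° / 1.667 ≈ 3.81 N.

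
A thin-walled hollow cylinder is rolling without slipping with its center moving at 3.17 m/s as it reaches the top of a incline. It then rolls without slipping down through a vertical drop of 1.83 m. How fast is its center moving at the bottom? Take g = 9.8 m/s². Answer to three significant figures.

The moment of inertia is MR², giving k ≡ I/(MR²) = 1.
The rolling condition ω = v/R makes the rotational term ½I(v/R)² = ½kMv², so KE_total = ½(1+k)Mv² = Mv².
Conserving energy between top and bottom: Mv² = Mv₀² + Mgh, hence v² = v₀² + 2gh/(1+k).
v = √(3.17² + 2×9.8×1.83/2) = √27.98 ≈ 5.29 m/s.

v ≈ 5.29 m/s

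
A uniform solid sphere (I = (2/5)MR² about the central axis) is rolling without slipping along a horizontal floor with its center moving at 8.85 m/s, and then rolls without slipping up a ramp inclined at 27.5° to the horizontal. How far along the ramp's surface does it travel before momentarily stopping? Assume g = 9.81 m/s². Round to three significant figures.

d ≈ 12.1 m

Here I = (2/5)MR², so the shape factor k = I/(MR²) = 0.4.
Pure rolling means v = ωR; then KE = ½Mv² + ½I(v/R)² = ½(1+k)Mv² = (7/10)Mv².
Setting this equal to Mgh gives the vertical rise h = (1+k)v₀²/(2g) = 1.4×8.85²/(2×9.81) = 5.589 m.
The distance along the slope is d = h/sinθ = 5.589/sin27.5° ≈ 12.1 m.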